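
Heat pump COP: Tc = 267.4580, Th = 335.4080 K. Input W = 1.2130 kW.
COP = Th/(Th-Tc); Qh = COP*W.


COP = 335.4080 / 67.9500 = 4.9361
Qh = 4.9361 * 1.2130 = 5.9875 kW

COP = 4.9361, Qh = 5.9875 kW


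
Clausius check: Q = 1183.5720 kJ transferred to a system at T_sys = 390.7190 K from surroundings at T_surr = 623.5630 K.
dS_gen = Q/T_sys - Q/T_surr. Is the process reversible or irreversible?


dS_sys = 1183.5720/390.7190 = 3.0292 kJ/K
dS_surr = -1183.5720/623.5630 = -1.8981 kJ/K
dS_gen = 3.0292 - 1.8981 = 1.1311 kJ/K (irreversible)

dS_gen = 1.1311 kJ/K, irreversible


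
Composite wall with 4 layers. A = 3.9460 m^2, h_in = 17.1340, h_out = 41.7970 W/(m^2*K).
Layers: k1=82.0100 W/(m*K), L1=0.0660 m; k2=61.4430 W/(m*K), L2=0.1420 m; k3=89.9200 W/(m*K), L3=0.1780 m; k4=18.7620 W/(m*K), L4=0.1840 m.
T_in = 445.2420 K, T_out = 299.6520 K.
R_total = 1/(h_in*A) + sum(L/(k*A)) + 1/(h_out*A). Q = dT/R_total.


R_conv_in = 1/(17.1340*3.9460) = 0.0148
R_1 = 0.0660/(82.0100*3.9460) = 0.0002
R_2 = 0.1420/(61.4430*3.9460) = 0.0006
R_3 = 0.1780/(89.9200*3.9460) = 0.0005
R_4 = 0.1840/(18.7620*3.9460) = 0.0025
R_conv_out = 1/(41.7970*3.9460) = 0.0061
R_total = 0.0246 K/W
Q = 145.5900 / 0.0246 = 5911.0154 W

R_total = 0.0246 K/W, Q = 5911.0154 W


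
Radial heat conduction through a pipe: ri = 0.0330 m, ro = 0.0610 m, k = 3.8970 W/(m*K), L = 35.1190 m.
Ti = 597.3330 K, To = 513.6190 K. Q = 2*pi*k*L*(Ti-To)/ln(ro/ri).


dT = 83.7140 K
ln(ro/ri) = 0.6144
Q = 2*pi*3.8970*35.1190*83.7140 / 0.6144 = 117171.8055 W

117171.8055 W


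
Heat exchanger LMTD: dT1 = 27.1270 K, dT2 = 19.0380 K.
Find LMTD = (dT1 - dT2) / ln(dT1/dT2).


dT1/dT2 = 1.4249
ln(dT1/dT2) = 0.3541
LMTD = 8.0890 / 0.3541 = 22.8443 K

22.8443 K


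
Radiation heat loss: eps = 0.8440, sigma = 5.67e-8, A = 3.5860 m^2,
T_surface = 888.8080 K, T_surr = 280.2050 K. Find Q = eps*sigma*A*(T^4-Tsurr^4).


T^4 = 6.2407e+11
Tsurr^4 = 6.1646e+09
Q = 0.8440 * 5.67e-8 * 3.5860 * 6.1790e+11 = 106036.7222 W

106036.7222 W


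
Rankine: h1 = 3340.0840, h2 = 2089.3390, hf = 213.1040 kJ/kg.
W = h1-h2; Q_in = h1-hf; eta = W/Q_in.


W = 1250.7450 kJ/kg
Q_in = 3126.9800 kJ/kg
eta = 0.4000 = 39.9985%

eta = 39.9985%


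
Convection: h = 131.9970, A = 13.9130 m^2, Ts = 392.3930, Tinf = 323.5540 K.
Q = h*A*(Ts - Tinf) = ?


dT = 68.8390 K
Q = 131.9970 * 13.9130 * 68.8390 = 126421.0517 W

126421.0517 W


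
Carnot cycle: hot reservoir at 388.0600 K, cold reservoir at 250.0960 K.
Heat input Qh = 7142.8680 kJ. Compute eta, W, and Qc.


eta = 1 - 250.0960/388.0600 = 0.3555
W = 0.3555 * 7142.8680 = 2539.4492 kJ
Qc = 7142.8680 - 2539.4492 = 4603.4188 kJ

eta = 35.5522%, W = 2539.4492 kJ, Qc = 4603.4188 kJ


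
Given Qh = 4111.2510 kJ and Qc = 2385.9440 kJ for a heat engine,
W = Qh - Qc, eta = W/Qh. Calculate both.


W = 4111.2510 - 2385.9440 = 1725.3070 kJ
eta = 1725.3070 / 4111.2510 = 0.4197 = 41.9655%

W = 1725.3070 kJ, eta = 41.9655%


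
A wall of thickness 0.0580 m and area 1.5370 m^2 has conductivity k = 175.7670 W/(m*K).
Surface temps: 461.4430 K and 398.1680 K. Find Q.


dT = 63.2750 K
Q = 175.7670 * 1.5370 * 63.2750 / 0.0580 = 294723.9085 W

294723.9085 W


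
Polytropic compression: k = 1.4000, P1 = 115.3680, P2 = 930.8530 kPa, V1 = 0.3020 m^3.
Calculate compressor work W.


(k-1)/k = 0.2857
(P2/P1)^exp = 1.8159
W = 3.5000 * 115.3680 * 0.3020 * (1.8159 - 1) = 99.4903 kJ

99.4903 kJ


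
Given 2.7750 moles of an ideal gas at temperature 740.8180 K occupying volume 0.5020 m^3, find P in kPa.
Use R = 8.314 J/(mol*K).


P = nRT/V = 2.7750 * 8.314 * 740.8180 / 0.5020
= 17091.6714 / 0.5020 = 34047.1541 Pa = 34.0472 kPa

34.0472 kPa


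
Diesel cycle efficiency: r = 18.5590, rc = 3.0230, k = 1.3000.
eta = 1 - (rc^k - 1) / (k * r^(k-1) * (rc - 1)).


r^(k-1) = 2.4020
rc^k = 4.2128
eta = 0.4914 = 49.1400%

49.1400%


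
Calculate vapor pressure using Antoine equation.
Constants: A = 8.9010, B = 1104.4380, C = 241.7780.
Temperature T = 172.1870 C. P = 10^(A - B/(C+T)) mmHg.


C+T = 413.9650
B/(C+T) = 2.6680
log10(P) = 8.9010 - 2.6680 = 6.2330
P = 10^6.2330 = 1710211.4548 mmHg

1710211.4548 mmHg


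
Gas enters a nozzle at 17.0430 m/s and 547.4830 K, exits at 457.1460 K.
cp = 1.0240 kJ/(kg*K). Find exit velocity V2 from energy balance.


dT = 90.3370 K
2*cp*1000*dT = 185010.1760
V1^2 = 290.4638
V2 = sqrt(185300.6398) = 430.4656 m/s

430.4656 m/s


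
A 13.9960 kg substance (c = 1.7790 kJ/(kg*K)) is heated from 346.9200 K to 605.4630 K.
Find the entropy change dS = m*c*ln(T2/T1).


T2/T1 = 1.7453
ln(T2/T1) = 0.5569
dS = 13.9960 * 1.7790 * 0.5569 = 13.8662 kJ/K

13.8662 kJ/K


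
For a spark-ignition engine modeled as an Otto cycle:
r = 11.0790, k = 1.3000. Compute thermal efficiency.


r^(k-1) = 2.0575
eta = 1 - 1/2.0575 = 0.5140 = 51.3985%

51.3985%


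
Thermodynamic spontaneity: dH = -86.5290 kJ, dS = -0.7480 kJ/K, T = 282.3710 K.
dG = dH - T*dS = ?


T*dS = 282.3710 * -0.7480 = -211.2135 kJ
dG = -86.5290 + 211.2135 = 124.6845 kJ (non-spontaneous)

dG = 124.6845 kJ, non-spontaneous


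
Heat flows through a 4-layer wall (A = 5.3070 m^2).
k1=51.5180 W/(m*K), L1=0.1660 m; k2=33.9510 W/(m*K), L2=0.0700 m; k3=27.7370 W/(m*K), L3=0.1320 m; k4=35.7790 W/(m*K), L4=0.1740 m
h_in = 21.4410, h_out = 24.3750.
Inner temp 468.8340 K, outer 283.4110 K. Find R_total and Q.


R_conv_in = 1/(21.4410*5.3070) = 0.0088
R_1 = 0.1660/(51.5180*5.3070) = 0.0006
R_2 = 0.0700/(33.9510*5.3070) = 0.0004
R_3 = 0.1320/(27.7370*5.3070) = 0.0009
R_4 = 0.1740/(35.7790*5.3070) = 0.0009
R_conv_out = 1/(24.3750*5.3070) = 0.0077
R_total = 0.0193 K/W
Q = 185.4230 / 0.0193 = 9593.7060 W

R_total = 0.0193 K/W, Q = 9593.7060 W


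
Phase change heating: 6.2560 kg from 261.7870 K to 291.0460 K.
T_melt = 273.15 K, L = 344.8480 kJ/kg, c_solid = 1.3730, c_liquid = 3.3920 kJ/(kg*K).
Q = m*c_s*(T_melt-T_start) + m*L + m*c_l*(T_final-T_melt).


Q1 (sensible, solid) = 6.2560 * 1.3730 * 11.3630 = 97.6024 kJ
Q2 (latent) = 6.2560 * 344.8480 = 2157.3691 kJ
Q3 (sensible, liquid) = 6.2560 * 3.3920 * 17.8960 = 379.7594 kJ
Q_total = 2634.7309 kJ

2634.7309 kJ


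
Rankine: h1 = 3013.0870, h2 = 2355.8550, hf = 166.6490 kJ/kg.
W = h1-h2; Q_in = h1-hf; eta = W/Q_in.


W = 657.2320 kJ/kg
Q_in = 2846.4380 kJ/kg
eta = 0.2309 = 23.0896%

eta = 23.0896%


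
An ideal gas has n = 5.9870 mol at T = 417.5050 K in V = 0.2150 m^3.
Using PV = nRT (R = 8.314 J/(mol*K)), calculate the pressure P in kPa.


P = nRT/V = 5.9870 * 8.314 * 417.5050 / 0.2150
= 20781.6946 / 0.2150 = 96659.0449 Pa = 96.6590 kPa

96.6590 kPa


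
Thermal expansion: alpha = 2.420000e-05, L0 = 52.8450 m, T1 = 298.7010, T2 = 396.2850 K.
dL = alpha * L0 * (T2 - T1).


dT = 97.5840 K
dL = 2.420000e-05 * 52.8450 * 97.5840 = 0.124795 m
L_final = 52.969795 m

dL = 0.124795 m


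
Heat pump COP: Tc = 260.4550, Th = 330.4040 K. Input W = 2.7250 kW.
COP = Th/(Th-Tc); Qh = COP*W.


COP = 330.4040 / 69.9490 = 4.7235
Qh = 4.7235 * 2.7250 = 12.8715 kW

COP = 4.7235, Qh = 12.8715 kW


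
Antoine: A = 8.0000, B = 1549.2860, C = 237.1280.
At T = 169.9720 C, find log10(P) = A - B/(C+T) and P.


C+T = 407.1000
B/(C+T) = 3.8057
log10(P) = 8.0000 - 3.8057 = 4.1943
P = 10^4.1943 = 15643.5583 mmHg

15643.5583 mmHg


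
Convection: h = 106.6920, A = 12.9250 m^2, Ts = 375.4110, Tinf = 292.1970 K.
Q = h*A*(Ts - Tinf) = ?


dT = 83.2140 K
Q = 106.6920 * 12.9250 * 83.2140 = 114751.6150 W

114751.6150 W


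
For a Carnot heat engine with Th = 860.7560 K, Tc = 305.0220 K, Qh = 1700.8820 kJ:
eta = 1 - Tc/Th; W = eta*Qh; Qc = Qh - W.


eta = 1 - 305.0220/860.7560 = 0.6456
W = 0.6456 * 1700.8820 = 1098.1486 kJ
Qc = 1700.8820 - 1098.1486 = 602.7334 kJ

eta = 64.5635%, W = 1098.1486 kJ, Qc = 602.7334 kJ


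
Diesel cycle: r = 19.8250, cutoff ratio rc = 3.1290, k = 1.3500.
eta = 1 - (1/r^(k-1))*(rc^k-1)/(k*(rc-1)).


r^(k-1) = 2.8446
rc^k = 4.6644
eta = 0.5518 = 55.1801%

55.1801%


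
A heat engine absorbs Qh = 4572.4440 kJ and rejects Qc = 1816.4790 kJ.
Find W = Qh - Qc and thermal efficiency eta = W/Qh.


W = 4572.4440 - 1816.4790 = 2755.9650 kJ
eta = 2755.9650 / 4572.4440 = 0.6027 = 60.2733%

W = 2755.9650 kJ, eta = 60.2733%


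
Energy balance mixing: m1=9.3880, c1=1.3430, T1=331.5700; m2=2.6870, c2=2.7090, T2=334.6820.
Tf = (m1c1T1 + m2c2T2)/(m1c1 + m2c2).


num = 6616.6405
den = 19.8872
Tf = 332.7091 K

332.7091 K


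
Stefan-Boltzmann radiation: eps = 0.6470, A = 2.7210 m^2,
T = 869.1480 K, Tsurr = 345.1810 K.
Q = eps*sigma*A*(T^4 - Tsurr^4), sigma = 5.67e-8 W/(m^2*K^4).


T^4 = 5.7066e+11
Tsurr^4 = 1.4197e+10
Q = 0.6470 * 5.67e-8 * 2.7210 * 5.5646e+11 = 55545.6240 W

55545.6240 W


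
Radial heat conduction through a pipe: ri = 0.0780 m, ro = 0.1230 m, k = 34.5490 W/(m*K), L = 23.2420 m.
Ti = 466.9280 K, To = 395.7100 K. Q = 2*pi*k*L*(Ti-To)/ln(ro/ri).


dT = 71.2180 K
ln(ro/ri) = 0.4555
Q = 2*pi*34.5490*23.2420*71.2180 / 0.4555 = 788884.7693 W

788884.7693 W


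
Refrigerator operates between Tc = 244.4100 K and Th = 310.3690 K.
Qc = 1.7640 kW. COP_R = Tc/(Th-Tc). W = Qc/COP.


COP = 244.4100 / 65.9590 = 3.7055
W = 1.7640 / 3.7055 = 0.4761 kW

COP = 3.7055, W = 0.4761 kW


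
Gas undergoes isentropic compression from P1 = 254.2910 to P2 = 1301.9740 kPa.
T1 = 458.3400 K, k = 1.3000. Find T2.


(k-1)/k = 0.2308
(P2/P1)^exp = 1.4577
T2 = 458.3400 * 1.4577 = 668.1374 K

668.1374 K


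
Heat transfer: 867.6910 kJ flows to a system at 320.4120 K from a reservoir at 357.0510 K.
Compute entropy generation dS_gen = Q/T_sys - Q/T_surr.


dS_sys = 867.6910/320.4120 = 2.7080 kJ/K
dS_surr = -867.6910/357.0510 = -2.4302 kJ/K
dS_gen = 2.7080 - 2.4302 = 0.2779 kJ/K (irreversible)

dS_gen = 0.2779 kJ/K, irreversible


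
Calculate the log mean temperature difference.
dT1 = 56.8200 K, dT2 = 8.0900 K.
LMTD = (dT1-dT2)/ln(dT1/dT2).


dT1/dT2 = 7.0235
ln(dT1/dT2) = 1.9493
LMTD = 48.7300 / 1.9493 = 24.9992 K

24.9992 K


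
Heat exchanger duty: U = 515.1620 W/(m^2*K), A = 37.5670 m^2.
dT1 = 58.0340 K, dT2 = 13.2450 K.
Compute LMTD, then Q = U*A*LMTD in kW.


LMTD = 30.3159 K
Q = 515.1620 * 37.5670 * 30.3159 = 586706.6137 W = 586.7066 kW

586.7066 kW


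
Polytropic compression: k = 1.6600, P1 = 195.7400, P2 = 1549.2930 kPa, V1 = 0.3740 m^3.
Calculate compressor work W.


(k-1)/k = 0.3976
(P2/P1)^exp = 2.2762
W = 2.5152 * 195.7400 * 0.3740 * (2.2762 - 1) = 234.9877 kJ

234.9877 kJ


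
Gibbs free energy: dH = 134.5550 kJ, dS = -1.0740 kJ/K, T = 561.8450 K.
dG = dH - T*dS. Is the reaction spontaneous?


T*dS = 561.8450 * -1.0740 = -603.4215 kJ
dG = 134.5550 + 603.4215 = 737.9765 kJ (non-spontaneous)

dG = 737.9765 kJ, non-spontaneous


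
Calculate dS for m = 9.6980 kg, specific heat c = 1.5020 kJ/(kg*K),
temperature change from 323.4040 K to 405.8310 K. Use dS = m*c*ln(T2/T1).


T2/T1 = 1.2549
ln(T2/T1) = 0.2270
dS = 9.6980 * 1.5020 * 0.2270 = 3.3071 kJ/K

3.3071 kJ/K


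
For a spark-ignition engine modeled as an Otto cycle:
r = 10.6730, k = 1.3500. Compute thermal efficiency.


r^(k-1) = 2.2903
eta = 1 - 1/2.2903 = 0.5634 = 56.3384%

56.3384%


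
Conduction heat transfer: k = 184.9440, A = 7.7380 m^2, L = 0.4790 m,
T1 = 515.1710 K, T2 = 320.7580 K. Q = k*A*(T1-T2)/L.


dT = 194.4130 K
Q = 184.9440 * 7.7380 * 194.4130 / 0.4790 = 580843.0006 W

580843.0006 W


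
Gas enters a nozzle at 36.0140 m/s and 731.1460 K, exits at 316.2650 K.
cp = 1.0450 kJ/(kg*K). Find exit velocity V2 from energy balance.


dT = 414.8810 K
2*cp*1000*dT = 867101.2900
V1^2 = 1297.0082
V2 = sqrt(868398.2982) = 931.8789 m/s

931.8789 m/s


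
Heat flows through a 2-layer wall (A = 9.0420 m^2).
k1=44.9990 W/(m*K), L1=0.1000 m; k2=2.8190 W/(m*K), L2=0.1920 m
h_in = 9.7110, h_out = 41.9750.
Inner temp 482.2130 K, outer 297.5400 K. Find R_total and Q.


R_conv_in = 1/(9.7110*9.0420) = 0.0114
R_1 = 0.1000/(44.9990*9.0420) = 0.0002
R_2 = 0.1920/(2.8190*9.0420) = 0.0075
R_conv_out = 1/(41.9750*9.0420) = 0.0026
R_total = 0.0218 K/W
Q = 184.6730 / 0.0218 = 8470.5664 W

R_total = 0.0218 K/W, Q = 8470.5664 W


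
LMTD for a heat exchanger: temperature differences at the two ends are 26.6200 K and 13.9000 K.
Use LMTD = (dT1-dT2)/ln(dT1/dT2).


dT1/dT2 = 1.9151
ln(dT1/dT2) = 0.6498
LMTD = 12.7200 / 0.6498 = 19.5760 K

19.5760 K


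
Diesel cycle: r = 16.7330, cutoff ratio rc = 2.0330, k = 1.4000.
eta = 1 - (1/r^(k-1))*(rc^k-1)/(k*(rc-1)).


r^(k-1) = 3.0862
rc^k = 2.7002
eta = 0.6191 = 61.9078%

61.9078%


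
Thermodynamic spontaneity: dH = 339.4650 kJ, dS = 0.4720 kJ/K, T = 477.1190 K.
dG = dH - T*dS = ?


T*dS = 477.1190 * 0.4720 = 225.2002 kJ
dG = 339.4650 - 225.2002 = 114.2648 kJ (non-spontaneous)

dG = 114.2648 kJ, non-spontaneous


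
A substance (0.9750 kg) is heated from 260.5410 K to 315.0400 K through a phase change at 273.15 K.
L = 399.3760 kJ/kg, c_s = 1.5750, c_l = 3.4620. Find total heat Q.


Q1 (sensible, solid) = 0.9750 * 1.5750 * 12.6090 = 19.3627 kJ
Q2 (latent) = 0.9750 * 399.3760 = 389.3916 kJ
Q3 (sensible, liquid) = 0.9750 * 3.4620 * 41.8900 = 141.3976 kJ
Q_total = 550.1519 kJ

550.1519 kJ


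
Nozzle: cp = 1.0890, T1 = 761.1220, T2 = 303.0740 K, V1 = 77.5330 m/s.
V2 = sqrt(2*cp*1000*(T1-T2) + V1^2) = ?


dT = 458.0480 K
2*cp*1000*dT = 997628.5440
V1^2 = 6011.3661
V2 = sqrt(1003639.9101) = 1001.8183 m/s

1001.8183 m/s


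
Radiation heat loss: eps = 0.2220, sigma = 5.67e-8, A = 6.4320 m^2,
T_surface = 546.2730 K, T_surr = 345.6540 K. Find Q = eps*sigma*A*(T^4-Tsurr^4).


T^4 = 8.9051e+10
Tsurr^4 = 1.4275e+10
Q = 0.2220 * 5.67e-8 * 6.4320 * 7.4776e+10 = 6054.0546 W

6054.0546 W


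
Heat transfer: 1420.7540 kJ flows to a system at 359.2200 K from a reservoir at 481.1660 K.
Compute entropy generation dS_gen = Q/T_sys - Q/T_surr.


dS_sys = 1420.7540/359.2200 = 3.9551 kJ/K
dS_surr = -1420.7540/481.1660 = -2.9527 kJ/K
dS_gen = 3.9551 - 2.9527 = 1.0024 kJ/K (irreversible)

dS_gen = 1.0024 kJ/K, irreversible


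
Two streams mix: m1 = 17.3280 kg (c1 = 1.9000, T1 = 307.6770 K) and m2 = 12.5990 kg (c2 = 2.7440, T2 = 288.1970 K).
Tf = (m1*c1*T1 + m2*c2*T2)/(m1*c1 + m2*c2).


num = 20093.1590
den = 67.4949
Tf = 297.6991 K

297.6991 K


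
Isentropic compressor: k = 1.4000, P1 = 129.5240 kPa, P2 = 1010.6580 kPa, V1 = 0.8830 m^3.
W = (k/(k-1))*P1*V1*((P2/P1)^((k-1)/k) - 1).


(k-1)/k = 0.2857
(P2/P1)^exp = 1.7986
W = 3.5000 * 129.5240 * 0.8830 * (1.7986 - 1) = 319.6666 kJ

319.6666 kJ


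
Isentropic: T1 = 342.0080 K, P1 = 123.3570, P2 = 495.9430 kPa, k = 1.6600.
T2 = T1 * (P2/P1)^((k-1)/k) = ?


(k-1)/k = 0.3976
(P2/P1)^exp = 1.7388
T2 = 342.0080 * 1.7388 = 594.6855 K

594.6855 K


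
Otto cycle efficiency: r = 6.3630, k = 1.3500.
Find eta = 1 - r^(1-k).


r^(k-1) = 1.9111
eta = 1 - 1/1.9111 = 0.4767 = 47.6739%

47.6739%


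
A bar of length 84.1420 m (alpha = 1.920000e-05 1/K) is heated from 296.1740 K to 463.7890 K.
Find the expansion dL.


dT = 167.6150 K
dL = 1.920000e-05 * 84.1420 * 167.6150 = 0.270786 m
L_final = 84.412786 m

dL = 0.270786 m


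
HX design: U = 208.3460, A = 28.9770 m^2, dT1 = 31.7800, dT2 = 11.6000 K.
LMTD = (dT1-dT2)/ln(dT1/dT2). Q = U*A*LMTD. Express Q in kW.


LMTD = 20.0232 K
Q = 208.3460 * 28.9770 * 20.0232 = 120884.7673 W = 120.8848 kW

120.8848 kW


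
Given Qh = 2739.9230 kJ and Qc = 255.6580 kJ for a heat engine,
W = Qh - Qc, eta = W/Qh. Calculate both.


W = 2739.9230 - 255.6580 = 2484.2650 kJ
eta = 2484.2650 / 2739.9230 = 0.9067 = 90.6692%

W = 2484.2650 kJ, eta = 90.6692%


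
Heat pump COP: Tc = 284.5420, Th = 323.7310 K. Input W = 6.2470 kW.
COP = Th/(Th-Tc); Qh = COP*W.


COP = 323.7310 / 39.1890 = 8.2608
Qh = 8.2608 * 6.2470 = 51.6050 kW

COP = 8.2608, Qh = 51.6050 kW


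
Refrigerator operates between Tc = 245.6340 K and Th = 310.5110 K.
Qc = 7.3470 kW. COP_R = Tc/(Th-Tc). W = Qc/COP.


COP = 245.6340 / 64.8770 = 3.7861
W = 7.3470 / 3.7861 = 1.9405 kW

COP = 3.7861, W = 1.9405 kW


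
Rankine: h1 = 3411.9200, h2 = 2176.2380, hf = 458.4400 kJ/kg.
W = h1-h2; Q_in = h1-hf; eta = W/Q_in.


W = 1235.6820 kJ/kg
Q_in = 2953.4800 kJ/kg
eta = 0.4184 = 41.8382%

eta = 41.8382%


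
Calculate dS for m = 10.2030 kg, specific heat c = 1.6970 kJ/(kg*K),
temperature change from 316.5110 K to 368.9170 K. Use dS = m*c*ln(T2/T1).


T2/T1 = 1.1656
ln(T2/T1) = 0.1532
dS = 10.2030 * 1.6970 * 0.1532 = 2.6528 kJ/K

2.6528 kJ/K


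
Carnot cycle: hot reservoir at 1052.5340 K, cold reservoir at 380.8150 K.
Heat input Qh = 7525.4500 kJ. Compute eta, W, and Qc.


eta = 1 - 380.8150/1052.5340 = 0.6382
W = 0.6382 * 7525.4500 = 4802.6836 kJ
Qc = 7525.4500 - 4802.6836 = 2722.7664 kJ

eta = 63.8192%, W = 4802.6836 kJ, Qc = 2722.7664 kJ


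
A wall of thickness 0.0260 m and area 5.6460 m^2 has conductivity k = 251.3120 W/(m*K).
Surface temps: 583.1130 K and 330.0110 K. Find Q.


dT = 253.1020 K
Q = 251.3120 * 5.6460 * 253.1020 / 0.0260 = 1.3813e+07 W

1.3813e+07 W


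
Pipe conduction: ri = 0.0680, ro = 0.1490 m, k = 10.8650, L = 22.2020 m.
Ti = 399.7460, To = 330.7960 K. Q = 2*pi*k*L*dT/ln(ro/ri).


dT = 68.9500 K
ln(ro/ri) = 0.7844
Q = 2*pi*10.8650*22.2020*68.9500 / 0.7844 = 133222.3259 W

133222.3259 W


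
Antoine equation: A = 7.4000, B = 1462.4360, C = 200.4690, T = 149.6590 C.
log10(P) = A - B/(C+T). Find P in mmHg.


C+T = 350.1280
B/(C+T) = 4.1769
log10(P) = 7.4000 - 4.1769 = 3.2231
P = 10^3.2231 = 1671.6254 mmHg

1671.6254 mmHg


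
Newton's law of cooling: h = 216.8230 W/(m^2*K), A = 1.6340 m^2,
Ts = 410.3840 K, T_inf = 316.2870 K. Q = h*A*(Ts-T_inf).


dT = 94.0970 K
Q = 216.8230 * 1.6340 * 94.0970 = 33337.5115 W

33337.5115 W


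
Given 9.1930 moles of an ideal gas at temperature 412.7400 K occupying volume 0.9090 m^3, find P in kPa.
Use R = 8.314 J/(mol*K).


P = nRT/V = 9.1930 * 8.314 * 412.7400 / 0.9090
= 31545.9667 / 0.9090 = 34704.0337 Pa = 34.7040 kPa

34.7040 kPa


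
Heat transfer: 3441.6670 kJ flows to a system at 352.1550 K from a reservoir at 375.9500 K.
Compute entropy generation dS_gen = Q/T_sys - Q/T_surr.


dS_sys = 3441.6670/352.1550 = 9.7732 kJ/K
dS_surr = -3441.6670/375.9500 = -9.1546 kJ/K
dS_gen = 9.7732 - 9.1546 = 0.6186 kJ/K (irreversible)

dS_gen = 0.6186 kJ/K, irreversible


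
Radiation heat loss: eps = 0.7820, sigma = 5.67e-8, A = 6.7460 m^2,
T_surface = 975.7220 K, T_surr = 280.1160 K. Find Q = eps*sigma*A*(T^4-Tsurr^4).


T^4 = 9.0637e+11
Tsurr^4 = 6.1568e+09
Q = 0.7820 * 5.67e-8 * 6.7460 * 9.0021e+11 = 269265.3112 W

269265.3112 W


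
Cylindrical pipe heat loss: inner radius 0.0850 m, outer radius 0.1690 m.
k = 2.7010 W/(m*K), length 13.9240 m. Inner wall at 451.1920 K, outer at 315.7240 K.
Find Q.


dT = 135.4680 K
ln(ro/ri) = 0.6872
Q = 2*pi*2.7010*13.9240*135.4680 / 0.6872 = 46579.2020 W

46579.2020 W


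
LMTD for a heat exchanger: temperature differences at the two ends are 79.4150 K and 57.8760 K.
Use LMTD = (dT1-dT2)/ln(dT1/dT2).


dT1/dT2 = 1.3722
ln(dT1/dT2) = 0.3164
LMTD = 21.5390 / 0.3164 = 68.0786 K

68.0786 K


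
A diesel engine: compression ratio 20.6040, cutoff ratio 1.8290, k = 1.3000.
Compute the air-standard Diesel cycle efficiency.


r^(k-1) = 2.4785
rc^k = 2.1922
eta = 0.5537 = 55.3664%

55.3664%


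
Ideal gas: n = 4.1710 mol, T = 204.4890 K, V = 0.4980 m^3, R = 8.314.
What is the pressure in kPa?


P = nRT/V = 4.1710 * 8.314 * 204.4890 / 0.4980
= 7091.2070 / 0.4980 = 14239.3714 Pa = 14.2394 kPa

14.2394 kPa


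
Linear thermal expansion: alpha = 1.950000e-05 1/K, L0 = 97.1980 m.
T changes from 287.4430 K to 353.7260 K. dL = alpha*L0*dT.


dT = 66.2830 K
dL = 1.950000e-05 * 97.1980 * 66.2830 = 0.125630 m
L_final = 97.323630 m

dL = 0.125630 m


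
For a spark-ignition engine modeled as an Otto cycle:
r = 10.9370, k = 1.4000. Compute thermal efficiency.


r^(k-1) = 2.6035
eta = 1 - 1/2.6035 = 0.6159 = 61.5903%

61.5903%


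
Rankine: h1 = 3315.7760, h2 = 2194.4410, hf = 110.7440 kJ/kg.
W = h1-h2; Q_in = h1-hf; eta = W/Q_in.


W = 1121.3350 kJ/kg
Q_in = 3205.0320 kJ/kg
eta = 0.3499 = 34.9867%

eta = 34.9867%


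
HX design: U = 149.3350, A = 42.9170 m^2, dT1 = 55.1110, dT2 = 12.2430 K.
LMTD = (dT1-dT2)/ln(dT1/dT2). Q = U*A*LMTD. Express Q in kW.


LMTD = 28.4952 K
Q = 149.3350 * 42.9170 * 28.4952 = 182625.8737 W = 182.6259 kW

182.6259 kW


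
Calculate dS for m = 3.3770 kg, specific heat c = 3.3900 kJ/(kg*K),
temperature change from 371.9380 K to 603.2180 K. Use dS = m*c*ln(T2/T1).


T2/T1 = 1.6218
ln(T2/T1) = 0.4836
dS = 3.3770 * 3.3900 * 0.4836 = 5.5357 kJ/K

5.5357 kJ/K


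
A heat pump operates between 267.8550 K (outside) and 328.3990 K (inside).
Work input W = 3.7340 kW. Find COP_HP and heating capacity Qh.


COP = 328.3990 / 60.5440 = 5.4241
Qh = 5.4241 * 3.7340 = 20.2537 kW

COP = 5.4241, Qh = 20.2537 kW


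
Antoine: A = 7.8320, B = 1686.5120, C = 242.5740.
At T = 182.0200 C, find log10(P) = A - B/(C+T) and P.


C+T = 424.5940
B/(C+T) = 3.9721
log10(P) = 7.8320 - 3.9721 = 3.8599
P = 10^3.8599 = 7243.3920 mmHg

7243.3920 mmHg


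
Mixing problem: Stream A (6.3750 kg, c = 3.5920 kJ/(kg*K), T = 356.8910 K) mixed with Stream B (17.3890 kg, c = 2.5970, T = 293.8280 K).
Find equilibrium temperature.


num = 21441.4941
den = 68.0582
Tf = 315.0463 K

315.0463 K


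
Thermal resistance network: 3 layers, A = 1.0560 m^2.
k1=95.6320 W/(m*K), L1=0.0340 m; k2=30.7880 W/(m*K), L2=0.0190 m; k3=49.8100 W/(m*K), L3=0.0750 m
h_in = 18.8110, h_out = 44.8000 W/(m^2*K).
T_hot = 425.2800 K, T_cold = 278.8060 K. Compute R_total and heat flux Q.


R_conv_in = 1/(18.8110*1.0560) = 0.0503
R_1 = 0.0340/(95.6320*1.0560) = 0.0003
R_2 = 0.0190/(30.7880*1.0560) = 0.0006
R_3 = 0.0750/(49.8100*1.0560) = 0.0014
R_conv_out = 1/(44.8000*1.0560) = 0.0211
R_total = 0.0738 K/W
Q = 146.4740 / 0.0738 = 1984.0453 W

R_total = 0.0738 K/W, Q = 1984.0453 W


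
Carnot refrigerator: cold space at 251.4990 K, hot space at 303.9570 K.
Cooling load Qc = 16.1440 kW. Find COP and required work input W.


COP = 251.4990 / 52.4580 = 4.7943
W = 16.1440 / 4.7943 = 3.3673 kW

COP = 4.7943, W = 3.3673 kW


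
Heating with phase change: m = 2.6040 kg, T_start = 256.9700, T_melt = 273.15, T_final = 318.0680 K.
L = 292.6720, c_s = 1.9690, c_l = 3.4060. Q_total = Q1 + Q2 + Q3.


Q1 (sensible, solid) = 2.6040 * 1.9690 * 16.1800 = 82.9593 kJ
Q2 (latent) = 2.6040 * 292.6720 = 762.1179 kJ
Q3 (sensible, liquid) = 2.6040 * 3.4060 * 44.9180 = 398.3878 kJ
Q_total = 1243.4650 kJ

1243.4650 kJ


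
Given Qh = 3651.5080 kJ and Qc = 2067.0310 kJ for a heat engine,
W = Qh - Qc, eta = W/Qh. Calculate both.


W = 3651.5080 - 2067.0310 = 1584.4770 kJ
eta = 1584.4770 / 3651.5080 = 0.4339 = 43.3924%

W = 1584.4770 kJ, eta = 43.3924%


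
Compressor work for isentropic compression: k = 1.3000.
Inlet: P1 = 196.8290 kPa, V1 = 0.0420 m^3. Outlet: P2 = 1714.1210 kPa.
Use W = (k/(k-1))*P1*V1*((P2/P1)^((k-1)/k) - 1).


(k-1)/k = 0.2308
(P2/P1)^exp = 1.6478
W = 4.3333 * 196.8290 * 0.0420 * (1.6478 - 1) = 23.2071 kJ

23.2071 kJ


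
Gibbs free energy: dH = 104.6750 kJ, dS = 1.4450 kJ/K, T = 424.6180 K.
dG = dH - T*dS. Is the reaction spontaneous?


T*dS = 424.6180 * 1.4450 = 613.5730 kJ
dG = 104.6750 - 613.5730 = -508.8980 kJ (spontaneous)

dG = -508.8980 kJ, spontaneous


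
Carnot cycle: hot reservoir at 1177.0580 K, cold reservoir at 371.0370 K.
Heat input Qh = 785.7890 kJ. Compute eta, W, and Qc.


eta = 1 - 371.0370/1177.0580 = 0.6848
W = 0.6848 * 785.7890 = 538.0894 kJ
Qc = 785.7890 - 538.0894 = 247.6996 kJ

eta = 68.4776%, W = 538.0894 kJ, Qc = 247.6996 kJ


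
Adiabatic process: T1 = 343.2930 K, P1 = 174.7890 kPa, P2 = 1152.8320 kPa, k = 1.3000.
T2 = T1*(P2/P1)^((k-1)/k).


(k-1)/k = 0.2308
(P2/P1)^exp = 1.5455
T2 = 343.2930 * 1.5455 = 530.5460 K

530.5460 K


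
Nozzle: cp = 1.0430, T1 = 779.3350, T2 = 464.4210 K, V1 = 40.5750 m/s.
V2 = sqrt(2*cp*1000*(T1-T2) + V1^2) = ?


dT = 314.9140 K
2*cp*1000*dT = 656910.6040
V1^2 = 1646.3306
V2 = sqrt(658556.9346) = 811.5152 m/s

811.5152 m/s


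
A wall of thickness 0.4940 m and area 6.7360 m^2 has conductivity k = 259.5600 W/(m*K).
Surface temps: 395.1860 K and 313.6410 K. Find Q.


dT = 81.5450 K
Q = 259.5600 * 6.7360 * 81.5450 / 0.4940 = 288609.2406 W

288609.2406 W


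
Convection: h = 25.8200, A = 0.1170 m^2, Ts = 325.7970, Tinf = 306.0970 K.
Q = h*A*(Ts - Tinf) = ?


dT = 19.7000 K
Q = 25.8200 * 0.1170 * 19.7000 = 59.5125 W

59.5125 W


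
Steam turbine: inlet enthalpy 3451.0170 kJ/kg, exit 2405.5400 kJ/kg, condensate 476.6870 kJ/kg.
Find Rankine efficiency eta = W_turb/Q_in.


W = 1045.4770 kJ/kg
Q_in = 2974.3300 kJ/kg
eta = 0.3515 = 35.1500%

eta = 35.1500%


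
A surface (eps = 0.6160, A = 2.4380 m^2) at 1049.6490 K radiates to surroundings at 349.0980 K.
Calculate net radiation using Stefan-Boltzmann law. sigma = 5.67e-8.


T^4 = 1.2139e+12
Tsurr^4 = 1.4852e+10
Q = 0.6160 * 5.67e-8 * 2.4380 * 1.1990e+12 = 102100.3848 W

102100.3848 W


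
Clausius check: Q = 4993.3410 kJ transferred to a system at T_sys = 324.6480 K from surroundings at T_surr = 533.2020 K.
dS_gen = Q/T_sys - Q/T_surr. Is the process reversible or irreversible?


dS_sys = 4993.3410/324.6480 = 15.3808 kJ/K
dS_surr = -4993.3410/533.2020 = -9.3648 kJ/K
dS_gen = 15.3808 - 9.3648 = 6.0160 kJ/K (irreversible)

dS_gen = 6.0160 kJ/K, irreversible


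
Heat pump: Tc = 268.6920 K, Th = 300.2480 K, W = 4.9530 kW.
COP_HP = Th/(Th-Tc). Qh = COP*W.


COP = 300.2480 / 31.5560 = 9.5148
Qh = 9.5148 * 4.9530 = 47.1266 kW

COP = 9.5148, Qh = 47.1266 kW


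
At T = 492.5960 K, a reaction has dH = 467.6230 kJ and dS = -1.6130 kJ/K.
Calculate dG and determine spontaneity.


T*dS = 492.5960 * -1.6130 = -794.5573 kJ
dG = 467.6230 + 794.5573 = 1262.1803 kJ (non-spontaneous)

dG = 1262.1803 kJ, non-spontaneous


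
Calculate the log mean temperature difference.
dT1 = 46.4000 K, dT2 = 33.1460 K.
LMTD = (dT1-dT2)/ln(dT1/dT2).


dT1/dT2 = 1.3999
ln(dT1/dT2) = 0.3364
LMTD = 13.2540 / 0.3364 = 39.4022 K

39.4022 K


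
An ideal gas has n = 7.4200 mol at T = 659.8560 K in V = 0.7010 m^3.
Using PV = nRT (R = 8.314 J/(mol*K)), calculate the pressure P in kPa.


P = nRT/V = 7.4200 * 8.314 * 659.8560 / 0.7010
= 40706.4375 / 0.7010 = 58069.0977 Pa = 58.0691 kPa

58.0691 kPa


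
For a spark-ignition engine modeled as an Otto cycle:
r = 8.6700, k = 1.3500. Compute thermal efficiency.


r^(k-1) = 2.1296
eta = 1 - 1/2.1296 = 0.5304 = 53.0438%

53.0438%


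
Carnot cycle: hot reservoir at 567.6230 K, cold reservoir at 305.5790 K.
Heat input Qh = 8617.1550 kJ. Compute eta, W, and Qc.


eta = 1 - 305.5790/567.6230 = 0.4617
W = 0.4617 * 8617.1550 = 3978.1224 kJ
Qc = 8617.1550 - 3978.1224 = 4639.0326 kJ

eta = 46.1651%, W = 3978.1224 kJ, Qc = 4639.0326 kJ


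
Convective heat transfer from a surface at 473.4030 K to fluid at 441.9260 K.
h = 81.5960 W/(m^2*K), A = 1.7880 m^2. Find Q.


dT = 31.4770 K
Q = 81.5960 * 1.7880 * 31.4770 = 4592.2944 W

4592.2944 W


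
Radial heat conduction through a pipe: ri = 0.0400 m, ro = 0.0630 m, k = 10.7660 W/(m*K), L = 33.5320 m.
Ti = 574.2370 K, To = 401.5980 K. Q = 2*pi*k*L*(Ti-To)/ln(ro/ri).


dT = 172.6390 K
ln(ro/ri) = 0.4543
Q = 2*pi*10.7660*33.5320*172.6390 / 0.4543 = 862050.3578 W

862050.3578 W


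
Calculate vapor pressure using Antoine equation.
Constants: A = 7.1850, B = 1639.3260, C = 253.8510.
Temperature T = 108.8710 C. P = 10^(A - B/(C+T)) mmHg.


C+T = 362.7220
B/(C+T) = 4.5195
log10(P) = 7.1850 - 4.5195 = 2.6655
P = 10^2.6655 = 462.9021 mmHg

462.9021 mmHg


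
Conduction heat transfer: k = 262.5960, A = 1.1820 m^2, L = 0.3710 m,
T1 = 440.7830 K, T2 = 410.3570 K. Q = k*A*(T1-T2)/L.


dT = 30.4260 K
Q = 262.5960 * 1.1820 * 30.4260 / 0.3710 = 25455.2012 W

25455.2012 W


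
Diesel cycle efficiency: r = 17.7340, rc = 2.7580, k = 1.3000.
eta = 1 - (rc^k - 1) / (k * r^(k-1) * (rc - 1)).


r^(k-1) = 2.3694
rc^k = 3.7391
eta = 0.4942 = 49.4162%

49.4162%


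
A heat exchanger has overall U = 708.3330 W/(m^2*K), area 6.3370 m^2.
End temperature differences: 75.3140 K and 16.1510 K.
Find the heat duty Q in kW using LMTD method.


LMTD = 38.4254 K
Q = 708.3330 * 6.3370 * 38.4254 = 172480.4009 W = 172.4804 kW

172.4804 kW


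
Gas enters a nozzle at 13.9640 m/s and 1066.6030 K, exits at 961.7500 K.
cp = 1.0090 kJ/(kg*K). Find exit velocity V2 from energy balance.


dT = 104.8530 K
2*cp*1000*dT = 211593.3540
V1^2 = 194.9933
V2 = sqrt(211788.3473) = 460.2047 m/s

460.2047 m/s


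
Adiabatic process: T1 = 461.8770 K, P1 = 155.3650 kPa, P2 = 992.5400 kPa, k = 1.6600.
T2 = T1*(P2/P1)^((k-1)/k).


(k-1)/k = 0.3976
(P2/P1)^exp = 2.0903
T2 = 461.8770 * 2.0903 = 965.4806 K

965.4806 K


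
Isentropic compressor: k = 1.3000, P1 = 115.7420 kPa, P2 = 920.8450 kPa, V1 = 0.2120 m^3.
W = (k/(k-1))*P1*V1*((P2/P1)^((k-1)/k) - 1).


(k-1)/k = 0.2308
(P2/P1)^exp = 1.6138
W = 4.3333 * 115.7420 * 0.2120 * (1.6138 - 1) = 65.2655 kJ

65.2655 kJ


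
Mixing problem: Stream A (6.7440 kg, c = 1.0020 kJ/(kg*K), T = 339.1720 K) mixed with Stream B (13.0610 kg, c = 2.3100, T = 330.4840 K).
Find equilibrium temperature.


num = 12262.9537
den = 36.9284
Tf = 332.0738 K

332.0738 K


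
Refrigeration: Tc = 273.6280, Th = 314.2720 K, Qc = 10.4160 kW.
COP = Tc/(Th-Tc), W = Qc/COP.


COP = 273.6280 / 40.6440 = 6.7323
W = 10.4160 / 6.7323 = 1.5472 kW

COP = 6.7323, W = 1.5472 kW


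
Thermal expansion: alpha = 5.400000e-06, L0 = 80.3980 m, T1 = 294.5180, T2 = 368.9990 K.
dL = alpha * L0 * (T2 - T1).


dT = 74.4810 K
dL = 5.400000e-06 * 80.3980 * 74.4810 = 0.032336 m
L_final = 80.430336 m

dL = 0.032336 m


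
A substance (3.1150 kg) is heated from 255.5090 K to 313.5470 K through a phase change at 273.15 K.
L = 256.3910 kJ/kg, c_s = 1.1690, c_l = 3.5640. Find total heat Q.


Q1 (sensible, solid) = 3.1150 * 1.1690 * 17.6410 = 64.2386 kJ
Q2 (latent) = 3.1150 * 256.3910 = 798.6580 kJ
Q3 (sensible, liquid) = 3.1150 * 3.5640 * 40.3970 = 448.4818 kJ
Q_total = 1311.3784 kJ

1311.3784 kJ


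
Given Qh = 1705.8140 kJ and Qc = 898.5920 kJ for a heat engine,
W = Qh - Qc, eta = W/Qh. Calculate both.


W = 1705.8140 - 898.5920 = 807.2220 kJ
eta = 807.2220 / 1705.8140 = 0.4732 = 47.3218%

W = 807.2220 kJ, eta = 47.3218%


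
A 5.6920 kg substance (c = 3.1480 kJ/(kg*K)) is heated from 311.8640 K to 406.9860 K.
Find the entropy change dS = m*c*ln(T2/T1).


T2/T1 = 1.3050
ln(T2/T1) = 0.2662
dS = 5.6920 * 3.1480 * 0.2662 = 4.7701 kJ/K

4.7701 kJ/K


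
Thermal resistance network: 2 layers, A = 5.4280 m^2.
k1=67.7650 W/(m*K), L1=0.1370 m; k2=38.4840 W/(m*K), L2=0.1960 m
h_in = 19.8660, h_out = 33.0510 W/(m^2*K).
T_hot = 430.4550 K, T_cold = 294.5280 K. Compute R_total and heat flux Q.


R_conv_in = 1/(19.8660*5.4280) = 0.0093
R_1 = 0.1370/(67.7650*5.4280) = 0.0004
R_2 = 0.1960/(38.4840*5.4280) = 0.0009
R_conv_out = 1/(33.0510*5.4280) = 0.0056
R_total = 0.0162 K/W
Q = 135.9270 / 0.0162 = 8412.1137 W

R_total = 0.0162 K/W, Q = 8412.1137 W


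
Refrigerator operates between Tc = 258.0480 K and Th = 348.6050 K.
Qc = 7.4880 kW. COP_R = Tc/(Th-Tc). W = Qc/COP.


COP = 258.0480 / 90.5570 = 2.8496
W = 7.4880 / 2.8496 = 2.6278 kW

COP = 2.8496, W = 2.6278 kW


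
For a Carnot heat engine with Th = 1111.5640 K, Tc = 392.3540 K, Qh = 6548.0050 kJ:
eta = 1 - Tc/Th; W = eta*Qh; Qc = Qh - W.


eta = 1 - 392.3540/1111.5640 = 0.6470
W = 0.6470 * 6548.0050 = 4236.7247 kJ
Qc = 6548.0050 - 4236.7247 = 2311.2803 kJ

eta = 64.7025%, W = 4236.7247 kJ, Qc = 2311.2803 kJ


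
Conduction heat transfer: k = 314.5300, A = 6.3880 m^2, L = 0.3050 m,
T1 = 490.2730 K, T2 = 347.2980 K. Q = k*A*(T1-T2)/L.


dT = 142.9750 K
Q = 314.5300 * 6.3880 * 142.9750 / 0.3050 = 941861.9412 W

941861.9412 W


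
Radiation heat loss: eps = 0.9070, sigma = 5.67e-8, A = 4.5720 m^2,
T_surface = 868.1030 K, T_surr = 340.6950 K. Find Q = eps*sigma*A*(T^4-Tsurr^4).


T^4 = 5.6792e+11
Tsurr^4 = 1.3473e+10
Q = 0.9070 * 5.67e-8 * 4.5720 * 5.5444e+11 = 130363.0311 W

130363.0311 W


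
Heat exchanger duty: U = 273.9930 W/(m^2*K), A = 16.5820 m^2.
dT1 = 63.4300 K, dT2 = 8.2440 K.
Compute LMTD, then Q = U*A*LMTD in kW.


LMTD = 27.0460 K
Q = 273.9930 * 16.5820 * 27.0460 = 122879.3957 W = 122.8794 kW

122.8794 kW


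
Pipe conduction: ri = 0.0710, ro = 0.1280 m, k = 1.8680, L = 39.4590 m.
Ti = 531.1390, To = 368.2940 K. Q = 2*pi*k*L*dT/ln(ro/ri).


dT = 162.8450 K
ln(ro/ri) = 0.5894
Q = 2*pi*1.8680*39.4590*162.8450 / 0.5894 = 127968.6742 W

127968.6742 W


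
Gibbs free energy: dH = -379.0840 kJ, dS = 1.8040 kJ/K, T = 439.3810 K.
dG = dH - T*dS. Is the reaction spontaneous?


T*dS = 439.3810 * 1.8040 = 792.6433 kJ
dG = -379.0840 - 792.6433 = -1171.7273 kJ (spontaneous)

dG = -1171.7273 kJ, spontaneous


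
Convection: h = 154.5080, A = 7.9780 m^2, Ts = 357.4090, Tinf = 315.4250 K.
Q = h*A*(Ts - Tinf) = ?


dT = 41.9840 K
Q = 154.5080 * 7.9780 * 41.9840 = 51752.2000 W

51752.2000 W


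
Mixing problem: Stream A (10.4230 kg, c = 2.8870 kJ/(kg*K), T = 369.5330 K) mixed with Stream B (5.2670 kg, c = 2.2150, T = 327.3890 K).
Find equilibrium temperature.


num = 14939.1444
den = 41.7576
Tf = 357.7586 K

357.7586 K


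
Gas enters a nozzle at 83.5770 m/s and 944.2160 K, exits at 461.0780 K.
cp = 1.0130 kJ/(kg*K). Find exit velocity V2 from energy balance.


dT = 483.1380 K
2*cp*1000*dT = 978837.5880
V1^2 = 6985.1149
V2 = sqrt(985822.7029) = 992.8860 m/s

992.8860 m/s


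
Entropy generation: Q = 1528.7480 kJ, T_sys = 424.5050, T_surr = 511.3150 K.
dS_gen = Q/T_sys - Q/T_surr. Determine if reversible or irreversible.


dS_sys = 1528.7480/424.5050 = 3.6012 kJ/K
dS_surr = -1528.7480/511.3150 = -2.9898 kJ/K
dS_gen = 3.6012 - 2.9898 = 0.6114 kJ/K (irreversible)

dS_gen = 0.6114 kJ/K, irreversible


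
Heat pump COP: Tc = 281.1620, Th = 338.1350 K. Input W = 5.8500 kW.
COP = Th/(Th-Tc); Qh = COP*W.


COP = 338.1350 / 56.9730 = 5.9350
Qh = 5.9350 * 5.8500 = 34.7198 kW

COP = 5.9350, Qh = 34.7198 kW


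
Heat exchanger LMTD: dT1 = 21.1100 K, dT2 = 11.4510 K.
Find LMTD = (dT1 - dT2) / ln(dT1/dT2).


dT1/dT2 = 1.8435
ln(dT1/dT2) = 0.6117
LMTD = 9.6590 / 0.6117 = 15.7912 K

15.7912 K


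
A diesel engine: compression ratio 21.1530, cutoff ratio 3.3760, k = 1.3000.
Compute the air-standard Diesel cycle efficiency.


r^(k-1) = 2.4981
rc^k = 4.8632
eta = 0.4993 = 49.9335%

49.9335%


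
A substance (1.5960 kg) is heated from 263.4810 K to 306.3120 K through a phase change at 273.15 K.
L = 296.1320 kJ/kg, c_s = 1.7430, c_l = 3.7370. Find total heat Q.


Q1 (sensible, solid) = 1.5960 * 1.7430 * 9.6690 = 26.8975 kJ
Q2 (latent) = 1.5960 * 296.1320 = 472.6267 kJ
Q3 (sensible, liquid) = 1.5960 * 3.7370 * 33.1620 = 197.7865 kJ
Q_total = 697.3107 kJ

697.3107 kJ


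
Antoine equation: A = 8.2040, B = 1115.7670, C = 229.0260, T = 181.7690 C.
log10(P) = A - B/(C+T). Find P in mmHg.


C+T = 410.7950
B/(C+T) = 2.7161
log10(P) = 8.2040 - 2.7161 = 5.4879
P = 10^5.4879 = 307527.3097 mmHg

307527.3097 mmHg


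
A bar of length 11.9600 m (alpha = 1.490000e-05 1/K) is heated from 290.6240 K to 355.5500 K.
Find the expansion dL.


dT = 64.9260 K
dL = 1.490000e-05 * 11.9600 * 64.9260 = 0.011570 m
L_final = 11.971570 m

dL = 0.011570 m


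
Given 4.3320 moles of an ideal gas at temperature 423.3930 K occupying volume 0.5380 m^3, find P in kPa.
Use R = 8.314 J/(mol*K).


P = nRT/V = 4.3320 * 8.314 * 423.3930 / 0.5380
= 15249.0273 / 0.5380 = 28343.9169 Pa = 28.3439 kPa

28.3439 kPa


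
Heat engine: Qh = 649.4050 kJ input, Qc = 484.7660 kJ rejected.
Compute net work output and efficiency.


W = 649.4050 - 484.7660 = 164.6390 kJ
eta = 164.6390 / 649.4050 = 0.2535 = 25.3523%

W = 164.6390 kJ, eta = 25.3523%


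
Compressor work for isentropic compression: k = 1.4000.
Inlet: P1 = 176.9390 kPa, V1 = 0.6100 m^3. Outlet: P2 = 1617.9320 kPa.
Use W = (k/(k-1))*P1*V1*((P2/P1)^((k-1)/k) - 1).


(k-1)/k = 0.2857
(P2/P1)^exp = 1.8820
W = 3.5000 * 176.9390 * 0.6100 * (1.8820 - 1) = 333.1736 kJ

333.1736 kJ


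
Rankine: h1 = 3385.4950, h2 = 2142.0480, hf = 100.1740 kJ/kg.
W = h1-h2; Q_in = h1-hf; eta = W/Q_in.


W = 1243.4470 kJ/kg
Q_in = 3285.3210 kJ/kg
eta = 0.3785 = 37.8486%

eta = 37.8486%


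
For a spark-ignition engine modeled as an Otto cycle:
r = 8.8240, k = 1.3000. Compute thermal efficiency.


r^(k-1) = 1.9218
eta = 1 - 1/1.9218 = 0.4796 = 47.9644%

47.9644%


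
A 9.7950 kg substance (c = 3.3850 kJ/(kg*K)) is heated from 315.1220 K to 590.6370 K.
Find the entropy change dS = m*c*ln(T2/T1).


T2/T1 = 1.8743
ln(T2/T1) = 0.6282
dS = 9.7950 * 3.3850 * 0.6282 = 20.8300 kJ/K

20.8300 kJ/K


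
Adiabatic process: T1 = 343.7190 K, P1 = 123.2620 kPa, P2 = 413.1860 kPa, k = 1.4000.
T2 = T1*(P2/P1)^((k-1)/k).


(k-1)/k = 0.2857
(P2/P1)^exp = 1.4128
T2 = 343.7190 * 1.4128 = 485.6171 K

485.6171 K


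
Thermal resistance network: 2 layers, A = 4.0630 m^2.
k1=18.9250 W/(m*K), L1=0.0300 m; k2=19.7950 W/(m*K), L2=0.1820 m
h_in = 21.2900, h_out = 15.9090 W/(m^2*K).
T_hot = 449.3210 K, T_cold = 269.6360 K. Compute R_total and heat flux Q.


R_conv_in = 1/(21.2900*4.0630) = 0.0116
R_1 = 0.0300/(18.9250*4.0630) = 0.0004
R_2 = 0.1820/(19.7950*4.0630) = 0.0023
R_conv_out = 1/(15.9090*4.0630) = 0.0155
R_total = 0.0297 K/W
Q = 179.6850 / 0.0297 = 6053.1976 W

R_total = 0.0297 K/W, Q = 6053.1976 W


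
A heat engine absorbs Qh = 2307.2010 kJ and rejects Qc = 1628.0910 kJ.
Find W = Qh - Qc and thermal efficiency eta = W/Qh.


W = 2307.2010 - 1628.0910 = 679.1100 kJ
eta = 679.1100 / 2307.2010 = 0.2943 = 29.4344%

W = 679.1100 kJ, eta = 29.4344%


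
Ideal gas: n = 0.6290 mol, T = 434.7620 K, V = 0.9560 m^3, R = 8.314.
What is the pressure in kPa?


P = nRT/V = 0.6290 * 8.314 * 434.7620 / 0.9560
= 2273.5905 / 0.9560 = 2378.2327 Pa = 2.3782 kPa

2.3782 kPa


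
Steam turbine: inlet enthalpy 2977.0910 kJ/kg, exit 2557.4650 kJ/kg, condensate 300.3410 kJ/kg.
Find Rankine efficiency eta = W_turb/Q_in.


W = 419.6260 kJ/kg
Q_in = 2676.7500 kJ/kg
eta = 0.1568 = 15.6767%

eta = 15.6767%


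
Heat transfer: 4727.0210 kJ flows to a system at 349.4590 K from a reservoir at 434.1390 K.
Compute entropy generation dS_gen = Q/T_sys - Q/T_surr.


dS_sys = 4727.0210/349.4590 = 13.5267 kJ/K
dS_surr = -4727.0210/434.1390 = -10.8883 kJ/K
dS_gen = 13.5267 - 10.8883 = 2.6384 kJ/K (irreversible)

dS_gen = 2.6384 kJ/K, irreversible


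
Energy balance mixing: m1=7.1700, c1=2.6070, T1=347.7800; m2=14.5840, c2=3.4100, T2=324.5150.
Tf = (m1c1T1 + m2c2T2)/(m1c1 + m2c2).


num = 22639.3681
den = 68.4236
Tf = 330.8706 K

330.8706 K


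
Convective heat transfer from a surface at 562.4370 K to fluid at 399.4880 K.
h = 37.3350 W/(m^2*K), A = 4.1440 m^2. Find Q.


dT = 162.9490 K
Q = 37.3350 * 4.1440 * 162.9490 = 25210.8566 W

25210.8566 W


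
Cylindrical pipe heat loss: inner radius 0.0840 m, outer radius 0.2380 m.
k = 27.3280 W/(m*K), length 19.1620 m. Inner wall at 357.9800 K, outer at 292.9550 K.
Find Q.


dT = 65.0250 K
ln(ro/ri) = 1.0415
Q = 2*pi*27.3280*19.1620*65.0250 / 1.0415 = 205432.3688 W

205432.3688 W


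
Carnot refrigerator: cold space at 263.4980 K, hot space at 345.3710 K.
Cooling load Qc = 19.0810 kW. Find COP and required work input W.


COP = 263.4980 / 81.8730 = 3.2184
W = 19.0810 / 3.2184 = 5.9288 kW

COP = 3.2184, W = 5.9288 kW


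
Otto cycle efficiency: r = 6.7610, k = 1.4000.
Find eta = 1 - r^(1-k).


r^(k-1) = 2.1479
eta = 1 - 1/2.1479 = 0.5344 = 53.4419%

53.4419%


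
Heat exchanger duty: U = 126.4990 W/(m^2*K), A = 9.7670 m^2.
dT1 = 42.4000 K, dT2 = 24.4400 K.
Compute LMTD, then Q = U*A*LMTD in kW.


LMTD = 32.5996 K
Q = 126.4990 * 9.7670 * 32.5996 = 40277.3024 W = 40.2773 kW

40.2773 kW
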